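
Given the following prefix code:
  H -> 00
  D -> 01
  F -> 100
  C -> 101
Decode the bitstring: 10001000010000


Decoding step by step:
Bits 100 -> F
Bits 01 -> D
Bits 00 -> H
Bits 00 -> H
Bits 100 -> F
Bits 00 -> H


Decoded message: FDHHFH


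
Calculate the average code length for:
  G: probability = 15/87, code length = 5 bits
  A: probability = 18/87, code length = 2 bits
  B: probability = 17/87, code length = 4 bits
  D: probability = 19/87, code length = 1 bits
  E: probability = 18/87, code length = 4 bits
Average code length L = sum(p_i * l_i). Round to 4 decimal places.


Weighted contributions p_i * l_i:
  G: (15/87) * 5 = 75/87
  A: (18/87) * 2 = 36/87
  B: (17/87) * 4 = 68/87
  D: (19/87) * 1 = 19/87
  E: (18/87) * 4 = 72/87
Sum = (75 + 36 + 68 + 19 + 72)/87 = 270/87

L = 270/87 = 3.1034 bits/symbol


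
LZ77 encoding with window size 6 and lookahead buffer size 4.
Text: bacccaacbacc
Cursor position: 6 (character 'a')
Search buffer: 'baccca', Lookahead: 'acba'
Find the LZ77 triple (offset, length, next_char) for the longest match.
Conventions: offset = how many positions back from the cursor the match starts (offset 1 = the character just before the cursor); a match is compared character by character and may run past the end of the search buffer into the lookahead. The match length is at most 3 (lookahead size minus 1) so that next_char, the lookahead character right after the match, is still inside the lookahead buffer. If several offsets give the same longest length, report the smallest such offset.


Try each offset into the search buffer:
  offset=1 (pos 5, char 'a'): match length 1
  offset=2 (pos 4, char 'c'): match length 0
  offset=3 (pos 3, char 'c'): match length 0
  offset=4 (pos 2, char 'c'): match length 0
  offset=5 (pos 1, char 'a'): match length 2
  offset=6 (pos 0, char 'b'): match length 0
Longest match has length 2 at offset 5.
next_char = character at position 6 + 2 = 8 -> 'b'

Best match: offset=5, length=2 (matching 'ac' starting at position 1)
LZ77 triple: (5, 2, 'b')


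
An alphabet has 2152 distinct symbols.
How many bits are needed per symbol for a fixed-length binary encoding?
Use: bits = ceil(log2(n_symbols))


log2(2152) = 11.0715
Bracket: 2^11 = 2048 < 2152 <= 2^12 = 4096
So ceil(log2(2152)) = 12

bits = ceil(log2(2152)) = ceil(11.0715) = 12 bits


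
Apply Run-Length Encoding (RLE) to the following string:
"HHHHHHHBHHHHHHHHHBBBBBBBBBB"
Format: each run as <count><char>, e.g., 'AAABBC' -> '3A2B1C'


Scanning runs left to right:
  i=0: run of 'H' x 7 -> '7H'
  i=7: run of 'B' x 1 -> '1B'
  i=8: run of 'H' x 9 -> '9H'
  i=17: run of 'B' x 10 -> '10B'

RLE = 7H1B9H10B


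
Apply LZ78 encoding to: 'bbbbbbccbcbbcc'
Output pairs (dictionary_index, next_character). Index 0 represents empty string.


LZ78 encoding steps:
Dictionary: {0: ''}
Step 1: w='' (idx 0), next='b' -> output (0, 'b'), add 'b' as idx 1
Step 2: w='b' (idx 1), next='b' -> output (1, 'b'), add 'bb' as idx 2
Step 3: w='bb' (idx 2), next='b' -> output (2, 'b'), add 'bbb' as idx 3
Step 4: w='' (idx 0), next='c' -> output (0, 'c'), add 'c' as idx 4
Step 5: w='c' (idx 4), next='b' -> output (4, 'b'), add 'cb' as idx 5
Step 6: w='cb' (idx 5), next='b' -> output (5, 'b'), add 'cbb' as idx 6
Step 7: w='c' (idx 4), next='c' -> output (4, 'c'), add 'cc' as idx 7


Encoded: [(0, 'b'), (1, 'b'), (2, 'b'), (0, 'c'), (4, 'b'), (5, 'b'), (4, 'c')]


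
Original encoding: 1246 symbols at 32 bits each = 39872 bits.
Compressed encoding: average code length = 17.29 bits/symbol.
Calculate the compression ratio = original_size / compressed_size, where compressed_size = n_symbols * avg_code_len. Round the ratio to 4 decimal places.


original_size = n_symbols * orig_bits = 1246 * 32 = 39872 bits
compressed_size = n_symbols * avg_code_len = 1246 * 17.29 = 21543.34 bits
ratio = original_size / compressed_size = 39872 / 21543.34 = 1.8508

Compression ratio = 1.8508


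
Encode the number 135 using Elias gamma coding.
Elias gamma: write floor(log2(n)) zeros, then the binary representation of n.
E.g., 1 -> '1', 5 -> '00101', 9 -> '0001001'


num_bits = floor(log2(135)) + 1 = 8
leading_zeros = num_bits - 1 = 7
binary(135) = 10000111

Elias gamma(135) = '0000000' + '10000111' = 000000010000111 (15 bits)


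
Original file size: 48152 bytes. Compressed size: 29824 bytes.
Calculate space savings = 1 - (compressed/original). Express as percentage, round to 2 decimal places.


ratio = compressed/original = 29824/48152 = 0.619372
savings = 1 - ratio = 1 - 0.619372 = 0.380628
as a percentage: 0.380628 * 100 = 38.06%

Space savings = 1 - 29824/48152 = 38.06%


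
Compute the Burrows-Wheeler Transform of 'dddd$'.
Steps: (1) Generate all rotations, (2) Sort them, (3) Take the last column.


Rotations (sorted):
  0: $dddd -> last char: d
  1: d$ddd -> last char: d
  2: dd$dd -> last char: d
  3: ddd$d -> last char: d
  4: dddd$ -> last char: $


BWT = dddd$


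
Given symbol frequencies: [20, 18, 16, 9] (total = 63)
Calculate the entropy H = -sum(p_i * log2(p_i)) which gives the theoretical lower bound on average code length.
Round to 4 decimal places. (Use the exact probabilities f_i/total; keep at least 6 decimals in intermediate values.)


Per-symbol terms -p_i * log2(p_i) with p_i = f_i/63:
  p = 20/63 = 0.317460: log2(p) = -1.655352, -p*log2(p) = 0.525509
  p = 18/63 = 0.285714: log2(p) = -1.807355, -p*log2(p) = 0.516387
  p = 16/63 = 0.253968: log2(p) = -1.977280, -p*log2(p) = 0.502166
  p = 9/63 = 0.142857: log2(p) = -2.807355, -p*log2(p) = 0.401051
H = 0.525509 + 0.516387 + 0.502166 + 0.401051 = 1.945113

H = 1.9451 bits/symbol


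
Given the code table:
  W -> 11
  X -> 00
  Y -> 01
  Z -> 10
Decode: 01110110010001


Decoding:
01 -> Y
11 -> W
01 -> Y
10 -> Z
01 -> Y
00 -> X
01 -> Y


Result: YWYZYXY


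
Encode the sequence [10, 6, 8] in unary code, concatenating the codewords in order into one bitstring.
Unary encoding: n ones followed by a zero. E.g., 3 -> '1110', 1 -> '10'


Encode each number as n ones followed by a terminating 0:
  10 -> 11111111110 (11 bits)
  6 -> 1111110 (7 bits)
  8 -> 111111110 (9 bits)
Total length = 11 + 7 + 9 = 27 bits.

Unary([10, 6, 8]) = 111111111101111110111111110 (27 bits)


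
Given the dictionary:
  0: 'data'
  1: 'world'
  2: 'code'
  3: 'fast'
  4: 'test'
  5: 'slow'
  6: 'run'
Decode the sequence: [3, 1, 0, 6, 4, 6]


Look up each index in the dictionary:
  3 -> 'fast'
  1 -> 'world'
  0 -> 'data'
  6 -> 'run'
  4 -> 'test'
  6 -> 'run'

Decoded: "fast world data run test run"


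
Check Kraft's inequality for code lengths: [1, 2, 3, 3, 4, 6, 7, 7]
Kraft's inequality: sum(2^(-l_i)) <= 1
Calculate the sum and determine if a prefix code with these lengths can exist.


Sum = 2^(-1) + 2^(-2) + 2^(-3) + 2^(-3) + 2^(-4) + 2^(-6) + 2^(-7) + 2^(-7)
    = 0.5 + 0.25 + 0.125 + 0.125 + 0.0625 + 0.015625 + 0.0078125 + 0.0078125
    = 140/128 = 1.09375
Since 1.09375 > 1, Kraft's inequality is NOT satisfied.
A prefix code with these lengths CANNOT exist.

Kraft sum = 1.09375. Not satisfied.


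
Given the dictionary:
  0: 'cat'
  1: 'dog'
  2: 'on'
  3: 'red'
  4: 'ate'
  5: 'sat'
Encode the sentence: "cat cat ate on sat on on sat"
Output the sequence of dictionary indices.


Look up each word in the dictionary:
  'cat' -> 0
  'cat' -> 0
  'ate' -> 4
  'on' -> 2
  'sat' -> 5
  'on' -> 2
  'on' -> 2
  'sat' -> 5

Encoded: [0, 0, 4, 2, 5, 2, 2, 5]


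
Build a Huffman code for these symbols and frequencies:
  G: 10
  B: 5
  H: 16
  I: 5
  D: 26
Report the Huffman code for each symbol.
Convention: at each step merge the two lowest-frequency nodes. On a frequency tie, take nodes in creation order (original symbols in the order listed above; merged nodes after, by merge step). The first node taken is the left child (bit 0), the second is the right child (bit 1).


Huffman tree construction:
Step 1: Merge B(5) + I(5) = 10
Step 2: Merge G(10) + (B+I)(10) = 20
Step 3: Merge H(16) + (G+(B+I))(20) = 36
Step 4: Merge D(26) + (H+(G+(B+I)))(36) = 62
Read each symbol's code off the tree from the root (left child = 0, right child = 1).

Codes:
  G: 110 (length 3)
  B: 1110 (length 4)
  H: 10 (length 2)
  I: 1111 (length 4)
  D: 0 (length 1)
Average code length: 128/62 = 2.0645 bits/symbol


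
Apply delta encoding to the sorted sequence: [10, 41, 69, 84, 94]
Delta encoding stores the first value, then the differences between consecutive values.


First value: 10
Deltas:
  41 - 10 = 31
  69 - 41 = 28
  84 - 69 = 15
  94 - 84 = 10


Delta encoded: [10, 31, 28, 15, 10]


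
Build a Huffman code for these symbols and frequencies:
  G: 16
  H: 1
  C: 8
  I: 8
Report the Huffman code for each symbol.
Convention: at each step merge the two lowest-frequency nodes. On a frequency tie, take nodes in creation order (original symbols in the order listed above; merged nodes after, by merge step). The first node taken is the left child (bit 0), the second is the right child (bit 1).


Huffman tree construction:
Step 1: Merge H(1) + C(8) = 9
Step 2: Merge I(8) + (H+C)(9) = 17
Step 3: Merge G(16) + (I+(H+C))(17) = 33
Read each symbol's code off the tree from the root (left child = 0, right child = 1).

Codes:
  G: 0 (length 1)
  H: 110 (length 3)
  C: 111 (length 3)
  I: 10 (length 2)
Average code length: 59/33 = 1.7879 bits/symbol


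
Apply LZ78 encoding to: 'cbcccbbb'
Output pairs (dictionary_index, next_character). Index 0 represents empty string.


LZ78 encoding steps:
Dictionary: {0: ''}
Step 1: w='' (idx 0), next='c' -> output (0, 'c'), add 'c' as idx 1
Step 2: w='' (idx 0), next='b' -> output (0, 'b'), add 'b' as idx 2
Step 3: w='c' (idx 1), next='c' -> output (1, 'c'), add 'cc' as idx 3
Step 4: w='c' (idx 1), next='b' -> output (1, 'b'), add 'cb' as idx 4
Step 5: w='b' (idx 2), next='b' -> output (2, 'b'), add 'bb' as idx 5


Encoded: [(0, 'c'), (0, 'b'), (1, 'c'), (1, 'b'), (2, 'b')]


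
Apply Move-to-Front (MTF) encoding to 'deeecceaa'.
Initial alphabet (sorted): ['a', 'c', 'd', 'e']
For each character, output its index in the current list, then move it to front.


MTF encoding:
'd': index 2 in ['a', 'c', 'd', 'e'] -> ['d', 'a', 'c', 'e']
'e': index 3 in ['d', 'a', 'c', 'e'] -> ['e', 'd', 'a', 'c']
'e': index 0 in ['e', 'd', 'a', 'c'] -> ['e', 'd', 'a', 'c']
'e': index 0 in ['e', 'd', 'a', 'c'] -> ['e', 'd', 'a', 'c']
'c': index 3 in ['e', 'd', 'a', 'c'] -> ['c', 'e', 'd', 'a']
'c': index 0 in ['c', 'e', 'd', 'a'] -> ['c', 'e', 'd', 'a']
'e': index 1 in ['c', 'e', 'd', 'a'] -> ['e', 'c', 'd', 'a']
'a': index 3 in ['e', 'c', 'd', 'a'] -> ['a', 'e', 'c', 'd']
'a': index 0 in ['a', 'e', 'c', 'd'] -> ['a', 'e', 'c', 'd']


Output: [2, 3, 0, 0, 3, 0, 1, 3, 0]


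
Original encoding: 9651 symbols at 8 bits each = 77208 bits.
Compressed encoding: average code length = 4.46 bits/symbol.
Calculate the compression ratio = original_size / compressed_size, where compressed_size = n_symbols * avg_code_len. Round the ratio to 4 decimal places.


original_size = n_symbols * orig_bits = 9651 * 8 = 77208 bits
compressed_size = n_symbols * avg_code_len = 9651 * 4.46 = 43043.46 bits
ratio = original_size / compressed_size = 77208 / 43043.46 = 1.7937

Compression ratio = 1.7937


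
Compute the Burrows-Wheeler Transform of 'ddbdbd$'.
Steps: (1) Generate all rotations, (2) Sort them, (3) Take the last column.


Rotations (sorted):
  0: $ddbdbd -> last char: d
  1: bd$ddbd -> last char: d
  2: bdbd$dd -> last char: d
  3: d$ddbdb -> last char: b
  4: dbd$ddb -> last char: b
  5: dbdbd$d -> last char: d
  6: ddbdbd$ -> last char: $


BWT = dddbbd$


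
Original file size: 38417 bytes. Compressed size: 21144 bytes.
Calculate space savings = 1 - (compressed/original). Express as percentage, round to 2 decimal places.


ratio = compressed/original = 21144/38417 = 0.550381
savings = 1 - ratio = 1 - 0.550381 = 0.449619
as a percentage: 0.449619 * 100 = 44.96%

Space savings = 1 - 21144/38417 = 44.96%


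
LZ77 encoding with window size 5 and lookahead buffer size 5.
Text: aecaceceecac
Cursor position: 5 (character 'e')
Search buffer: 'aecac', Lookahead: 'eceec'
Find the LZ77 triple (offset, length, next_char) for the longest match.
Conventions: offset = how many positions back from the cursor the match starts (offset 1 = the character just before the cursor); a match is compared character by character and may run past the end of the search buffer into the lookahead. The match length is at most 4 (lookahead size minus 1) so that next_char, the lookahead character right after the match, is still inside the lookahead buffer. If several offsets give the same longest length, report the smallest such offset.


Try each offset into the search buffer:
  offset=1 (pos 4, char 'c'): match length 0
  offset=2 (pos 3, char 'a'): match length 0
  offset=3 (pos 2, char 'c'): match length 0
  offset=4 (pos 1, char 'e'): match length 2
  offset=5 (pos 0, char 'a'): match length 0
Longest match has length 2 at offset 4.
next_char = character at position 5 + 2 = 7 -> 'e'

Best match: offset=4, length=2 (matching 'ec' starting at position 1)
LZ77 triple: (4, 2, 'e')


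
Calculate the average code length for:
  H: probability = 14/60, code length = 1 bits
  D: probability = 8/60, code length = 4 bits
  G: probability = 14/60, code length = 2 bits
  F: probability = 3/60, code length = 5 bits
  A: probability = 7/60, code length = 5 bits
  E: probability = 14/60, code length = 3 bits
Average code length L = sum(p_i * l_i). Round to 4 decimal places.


Weighted contributions p_i * l_i:
  H: (14/60) * 1 = 14/60
  D: (8/60) * 4 = 32/60
  G: (14/60) * 2 = 28/60
  F: (3/60) * 5 = 15/60
  A: (7/60) * 5 = 35/60
  E: (14/60) * 3 = 42/60
Sum = (14 + 32 + 28 + 15 + 35 + 42)/60 = 166/60

L = 166/60 = 2.7667 bits/symbol


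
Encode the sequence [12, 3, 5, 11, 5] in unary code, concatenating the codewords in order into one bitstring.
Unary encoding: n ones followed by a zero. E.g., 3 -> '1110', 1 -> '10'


Encode each number as n ones followed by a terminating 0:
  12 -> 1111111111110 (13 bits)
  3 -> 1110 (4 bits)
  5 -> 111110 (6 bits)
  11 -> 111111111110 (12 bits)
  5 -> 111110 (6 bits)
Total length = 13 + 4 + 6 + 12 + 6 = 41 bits.

Unary([12, 3, 5, 11, 5]) = 11111111111101110111110111111111110111110 (41 bits)


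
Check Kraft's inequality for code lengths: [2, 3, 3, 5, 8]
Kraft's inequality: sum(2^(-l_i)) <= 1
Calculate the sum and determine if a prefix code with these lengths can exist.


Sum = 2^(-2) + 2^(-3) + 2^(-3) + 2^(-5) + 2^(-8)
    = 0.25 + 0.125 + 0.125 + 0.03125 + 0.00390625
    = 137/256 = 0.53515625
Since 0.53515625 <= 1, Kraft's inequality IS satisfied.
A prefix code with these lengths CAN exist.

Kraft sum = 0.53515625. Satisfied.


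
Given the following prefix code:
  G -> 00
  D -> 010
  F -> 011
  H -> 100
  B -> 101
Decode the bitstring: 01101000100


Decoding step by step:
Bits 011 -> F
Bits 010 -> D
Bits 00 -> G
Bits 100 -> H


Decoded message: FDGH


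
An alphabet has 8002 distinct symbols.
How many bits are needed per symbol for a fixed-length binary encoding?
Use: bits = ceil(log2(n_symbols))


log2(8002) = 12.9661
Bracket: 2^12 = 4096 < 8002 <= 2^13 = 8192
So ceil(log2(8002)) = 13

bits = ceil(log2(8002)) = ceil(12.9661) = 13 bits


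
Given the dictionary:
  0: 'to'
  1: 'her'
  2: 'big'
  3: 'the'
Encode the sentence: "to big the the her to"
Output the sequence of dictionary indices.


Look up each word in the dictionary:
  'to' -> 0
  'big' -> 2
  'the' -> 3
  'the' -> 3
  'her' -> 1
  'to' -> 0

Encoded: [0, 2, 3, 3, 1, 0]


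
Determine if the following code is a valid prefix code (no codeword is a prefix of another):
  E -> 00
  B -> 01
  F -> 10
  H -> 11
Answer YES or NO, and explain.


Checking each pair (does one codeword prefix another?):
  E='00' vs B='01': no prefix
  E='00' vs F='10': no prefix
  E='00' vs H='11': no prefix
  B='01' vs E='00': no prefix
  B='01' vs F='10': no prefix
  B='01' vs H='11': no prefix
  F='10' vs E='00': no prefix
  F='10' vs B='01': no prefix
  F='10' vs H='11': no prefix
  H='11' vs E='00': no prefix
  H='11' vs B='01': no prefix
  H='11' vs F='10': no prefix
No violation found over all pairs.

YES -- this is a valid prefix code. No codeword is a prefix of any other codeword.


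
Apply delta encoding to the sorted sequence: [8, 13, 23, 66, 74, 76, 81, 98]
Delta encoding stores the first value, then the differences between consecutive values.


First value: 8
Deltas:
  13 - 8 = 5
  23 - 13 = 10
  66 - 23 = 43
  74 - 66 = 8
  76 - 74 = 2
  81 - 76 = 5
  98 - 81 = 17


Delta encoded: [8, 5, 10, 43, 8, 2, 5, 17]


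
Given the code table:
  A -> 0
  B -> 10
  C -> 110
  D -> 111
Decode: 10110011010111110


Decoding:
10 -> B
110 -> C
0 -> A
110 -> C
10 -> B
111 -> D
110 -> C


Result: BCACBDC


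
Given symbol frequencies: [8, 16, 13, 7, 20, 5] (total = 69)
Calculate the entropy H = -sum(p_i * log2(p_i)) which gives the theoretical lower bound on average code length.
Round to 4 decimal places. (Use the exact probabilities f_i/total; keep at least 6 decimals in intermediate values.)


Per-symbol terms -p_i * log2(p_i) with p_i = f_i/69:
  p = 8/69 = 0.115942: log2(p) = -3.108524, -p*log2(p) = 0.360409
  p = 16/69 = 0.231884: log2(p) = -2.108524, -p*log2(p) = 0.488933
  p = 13/69 = 0.188406: log2(p) = -2.408085, -p*log2(p) = 0.453697
  p = 7/69 = 0.101449: log2(p) = -3.301170, -p*log2(p) = 0.334901
  p = 20/69 = 0.289855: log2(p) = -1.786596, -p*log2(p) = 0.517854
  p = 5/69 = 0.072464: log2(p) = -3.786596, -p*log2(p) = 0.274391
H = 0.360409 + 0.488933 + 0.453697 + 0.334901 + 0.517854 + 0.274391 = 2.430185

H = 2.4302 bits/symbol


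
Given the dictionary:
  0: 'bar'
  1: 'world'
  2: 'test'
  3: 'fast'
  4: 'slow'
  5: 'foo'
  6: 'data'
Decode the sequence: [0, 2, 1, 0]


Look up each index in the dictionary:
  0 -> 'bar'
  2 -> 'test'
  1 -> 'world'
  0 -> 'bar'

Decoded: "bar test world bar"


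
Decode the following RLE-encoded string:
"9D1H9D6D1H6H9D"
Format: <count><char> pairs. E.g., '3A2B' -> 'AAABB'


Expanding each <count><char> pair:
  9D -> 'DDDDDDDDD'
  1H -> 'H'
  9D -> 'DDDDDDDDD'
  6D -> 'DDDDDD'
  1H -> 'H'
  6H -> 'HHHHHH'
  9D -> 'DDDDDDDDD'

Decoded = DDDDDDDDDHDDDDDDDDDDDDDDDHHHHHHHDDDDDDDDD


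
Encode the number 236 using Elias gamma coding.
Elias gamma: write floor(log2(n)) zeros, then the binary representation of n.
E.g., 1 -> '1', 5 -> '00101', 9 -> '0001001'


num_bits = floor(log2(236)) + 1 = 8
leading_zeros = num_bits - 1 = 7
binary(236) = 11101100

Elias gamma(236) = '0000000' + '11101100' = 000000011101100 (15 bits)


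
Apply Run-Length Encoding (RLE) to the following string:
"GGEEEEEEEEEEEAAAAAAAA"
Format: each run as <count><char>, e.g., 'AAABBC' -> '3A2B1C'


Scanning runs left to right:
  i=0: run of 'G' x 2 -> '2G'
  i=2: run of 'E' x 11 -> '11E'
  i=13: run of 'A' x 8 -> '8A'

RLE = 2G11E8A


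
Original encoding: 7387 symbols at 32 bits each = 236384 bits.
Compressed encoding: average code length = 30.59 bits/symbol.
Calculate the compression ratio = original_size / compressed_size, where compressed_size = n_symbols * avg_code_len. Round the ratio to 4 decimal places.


original_size = n_symbols * orig_bits = 7387 * 32 = 236384 bits
compressed_size = n_symbols * avg_code_len = 7387 * 30.59 = 225968.33 bits
ratio = original_size / compressed_size = 236384 / 225968.33 = 1.0461

Compression ratio = 1.0461


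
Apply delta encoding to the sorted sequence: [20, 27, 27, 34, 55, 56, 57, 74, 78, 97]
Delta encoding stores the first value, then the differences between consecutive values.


First value: 20
Deltas:
  27 - 20 = 7
  27 - 27 = 0
  34 - 27 = 7
  55 - 34 = 21
  56 - 55 = 1
  57 - 56 = 1
  74 - 57 = 17
  78 - 74 = 4
  97 - 78 = 19


Delta encoded: [20, 7, 0, 7, 21, 1, 1, 17, 4, 19]


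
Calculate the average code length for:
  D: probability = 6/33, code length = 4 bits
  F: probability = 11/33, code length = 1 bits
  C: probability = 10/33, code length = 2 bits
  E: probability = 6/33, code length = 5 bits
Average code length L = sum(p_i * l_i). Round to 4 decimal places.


Weighted contributions p_i * l_i:
  D: (6/33) * 4 = 24/33
  F: (11/33) * 1 = 11/33
  C: (10/33) * 2 = 20/33
  E: (6/33) * 5 = 30/33
Sum = (24 + 11 + 20 + 30)/33 = 85/33

L = 85/33 = 2.5758 bits/symbol


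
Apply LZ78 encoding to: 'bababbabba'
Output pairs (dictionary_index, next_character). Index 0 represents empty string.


LZ78 encoding steps:
Dictionary: {0: ''}
Step 1: w='' (idx 0), next='b' -> output (0, 'b'), add 'b' as idx 1
Step 2: w='' (idx 0), next='a' -> output (0, 'a'), add 'a' as idx 2
Step 3: w='b' (idx 1), next='a' -> output (1, 'a'), add 'ba' as idx 3
Step 4: w='b' (idx 1), next='b' -> output (1, 'b'), add 'bb' as idx 4
Step 5: w='a' (idx 2), next='b' -> output (2, 'b'), add 'ab' as idx 5
Step 6: w='ba' (idx 3), end of input -> output (3, '')


Encoded: [(0, 'b'), (0, 'a'), (1, 'a'), (1, 'b'), (2, 'b'), (3, '')]


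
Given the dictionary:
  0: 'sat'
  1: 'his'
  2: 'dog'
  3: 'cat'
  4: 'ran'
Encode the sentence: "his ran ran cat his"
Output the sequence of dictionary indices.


Look up each word in the dictionary:
  'his' -> 1
  'ran' -> 4
  'ran' -> 4
  'cat' -> 3
  'his' -> 1

Encoded: [1, 4, 4, 3, 1]


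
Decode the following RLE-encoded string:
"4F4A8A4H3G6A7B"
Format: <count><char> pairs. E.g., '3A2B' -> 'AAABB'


Expanding each <count><char> pair:
  4F -> 'FFFF'
  4A -> 'AAAA'
  8A -> 'AAAAAAAA'
  4H -> 'HHHH'
  3G -> 'GGG'
  6A -> 'AAAAAA'
  7B -> 'BBBBBBB'

Decoded = FFFFAAAAAAAAAAAAHHHHGGGAAAAAABBBBBBB


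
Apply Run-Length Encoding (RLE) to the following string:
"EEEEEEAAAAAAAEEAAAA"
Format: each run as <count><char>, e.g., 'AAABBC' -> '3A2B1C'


Scanning runs left to right:
  i=0: run of 'E' x 6 -> '6E'
  i=6: run of 'A' x 7 -> '7A'
  i=13: run of 'E' x 2 -> '2E'
  i=15: run of 'A' x 4 -> '4A'

RLE = 6E7A2E4A


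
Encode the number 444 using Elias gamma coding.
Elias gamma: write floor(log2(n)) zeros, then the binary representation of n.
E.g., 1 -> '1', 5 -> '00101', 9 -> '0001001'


num_bits = floor(log2(444)) + 1 = 9
leading_zeros = num_bits - 1 = 8
binary(444) = 110111100

Elias gamma(444) = '00000000' + '110111100' = 00000000110111100 (17 bits)


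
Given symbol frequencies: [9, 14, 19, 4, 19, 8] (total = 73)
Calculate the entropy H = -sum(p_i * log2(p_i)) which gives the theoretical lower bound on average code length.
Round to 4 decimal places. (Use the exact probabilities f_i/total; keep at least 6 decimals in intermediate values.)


Per-symbol terms -p_i * log2(p_i) with p_i = f_i/73:
  p = 9/73 = 0.123288: log2(p) = -3.019900, -p*log2(p) = 0.372316
  p = 14/73 = 0.191781: log2(p) = -2.382470, -p*log2(p) = 0.456912
  p = 19/73 = 0.260274: log2(p) = -1.941897, -p*log2(p) = 0.505425
  p = 4/73 = 0.054795: log2(p) = -4.189825, -p*log2(p) = 0.229579
  p = 19/73 = 0.260274: log2(p) = -1.941897, -p*log2(p) = 0.505425
  p = 8/73 = 0.109589: log2(p) = -3.189825, -p*log2(p) = 0.349570
H = 0.372316 + 0.456912 + 0.505425 + 0.229579 + 0.505425 + 0.349570 = 2.419227

H = 2.4192 bits/symbol


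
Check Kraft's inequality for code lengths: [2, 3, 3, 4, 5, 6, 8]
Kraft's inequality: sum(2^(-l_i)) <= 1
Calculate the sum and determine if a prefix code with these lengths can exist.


Sum = 2^(-2) + 2^(-3) + 2^(-3) + 2^(-4) + 2^(-5) + 2^(-6) + 2^(-8)
    = 0.25 + 0.125 + 0.125 + 0.0625 + 0.03125 + 0.015625 + 0.00390625
    = 157/256 = 0.61328125
Since 0.61328125 <= 1, Kraft's inequality IS satisfied.
A prefix code with these lengths CAN exist.

Kraft sum = 0.61328125. Satisfied.


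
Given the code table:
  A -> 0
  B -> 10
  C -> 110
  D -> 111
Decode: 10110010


Decoding:
10 -> B
110 -> C
0 -> A
10 -> B


Result: BCAB


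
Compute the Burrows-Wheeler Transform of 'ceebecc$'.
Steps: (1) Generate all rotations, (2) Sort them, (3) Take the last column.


Rotations (sorted):
  0: $ceebecc -> last char: c
  1: becc$cee -> last char: e
  2: c$ceebec -> last char: c
  3: cc$ceebe -> last char: e
  4: ceebecc$ -> last char: $
  5: ebecc$ce -> last char: e
  6: ecc$ceeb -> last char: b
  7: eebecc$c -> last char: c


BWT = cece$ebc


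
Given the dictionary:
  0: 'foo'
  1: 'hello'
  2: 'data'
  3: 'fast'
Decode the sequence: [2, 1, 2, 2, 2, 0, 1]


Look up each index in the dictionary:
  2 -> 'data'
  1 -> 'hello'
  2 -> 'data'
  2 -> 'data'
  2 -> 'data'
  0 -> 'foo'
  1 -> 'hello'

Decoded: "data hello data data data foo hello"


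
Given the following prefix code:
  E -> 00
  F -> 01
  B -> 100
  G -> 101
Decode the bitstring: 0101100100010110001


Decoding step by step:
Bits 01 -> F
Bits 01 -> F
Bits 100 -> B
Bits 100 -> B
Bits 01 -> F
Bits 01 -> F
Bits 100 -> B
Bits 01 -> F


Decoded message: FFBBFFBF


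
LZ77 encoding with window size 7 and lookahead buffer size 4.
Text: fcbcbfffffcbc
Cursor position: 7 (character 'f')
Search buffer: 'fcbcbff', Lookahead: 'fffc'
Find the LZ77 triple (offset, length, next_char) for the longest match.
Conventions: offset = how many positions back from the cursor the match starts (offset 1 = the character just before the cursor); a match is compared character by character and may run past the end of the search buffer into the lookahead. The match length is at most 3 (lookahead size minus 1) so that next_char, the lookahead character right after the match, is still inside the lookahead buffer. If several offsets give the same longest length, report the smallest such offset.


Try each offset into the search buffer:
  offset=1 (pos 6, char 'f'): match length 3
  offset=2 (pos 5, char 'f'): match length 3
  offset=3 (pos 4, char 'b'): match length 0
  offset=4 (pos 3, char 'c'): match length 0
  offset=5 (pos 2, char 'b'): match length 0
  offset=6 (pos 1, char 'c'): match length 0
  offset=7 (pos 0, char 'f'): match length 1
Longest match has length 3, found at offsets 1, 2; take the smallest, offset 1.
next_char = character at position 7 + 3 = 10 -> 'c'

Best match: offset=1, length=3 (matching 'fff' starting at position 6)
LZ77 triple: (1, 3, 'c')


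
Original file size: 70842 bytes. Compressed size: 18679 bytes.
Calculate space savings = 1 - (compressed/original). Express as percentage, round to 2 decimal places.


ratio = compressed/original = 18679/70842 = 0.263671
savings = 1 - ratio = 1 - 0.263671 = 0.736329
as a percentage: 0.736329 * 100 = 73.63%

Space savings = 1 - 18679/70842 = 73.63%


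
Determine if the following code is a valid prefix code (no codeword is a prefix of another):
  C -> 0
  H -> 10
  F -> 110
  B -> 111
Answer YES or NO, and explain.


Checking each pair (does one codeword prefix another?):
  C='0' vs H='10': no prefix
  C='0' vs F='110': no prefix
  C='0' vs B='111': no prefix
  H='10' vs C='0': no prefix
  H='10' vs F='110': no prefix
  H='10' vs B='111': no prefix
  F='110' vs C='0': no prefix
  F='110' vs H='10': no prefix
  F='110' vs B='111': no prefix
  B='111' vs C='0': no prefix
  B='111' vs H='10': no prefix
  B='111' vs F='110': no prefix
No violation found over all pairs.

YES -- this is a valid prefix code. No codeword is a prefix of any other codeword.


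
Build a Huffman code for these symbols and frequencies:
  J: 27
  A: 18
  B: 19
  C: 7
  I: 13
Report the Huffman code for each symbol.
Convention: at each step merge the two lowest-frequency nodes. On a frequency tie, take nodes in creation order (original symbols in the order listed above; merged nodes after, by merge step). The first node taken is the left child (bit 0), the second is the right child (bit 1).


Huffman tree construction:
Step 1: Merge C(7) + I(13) = 20
Step 2: Merge A(18) + B(19) = 37
Step 3: Merge (C+I)(20) + J(27) = 47
Step 4: Merge (A+B)(37) + ((C+I)+J)(47) = 84
Read each symbol's code off the tree from the root (left child = 0, right child = 1).

Codes:
  J: 11 (length 2)
  A: 00 (length 2)
  B: 01 (length 2)
  C: 100 (length 3)
  I: 101 (length 3)
Average code length: 188/84 = 2.2381 bits/symbol


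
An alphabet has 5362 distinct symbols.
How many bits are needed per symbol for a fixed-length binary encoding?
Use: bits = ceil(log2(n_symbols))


log2(5362) = 12.3886
Bracket: 2^12 = 4096 < 5362 <= 2^13 = 8192
So ceil(log2(5362)) = 13

bits = ceil(log2(5362)) = ceil(12.3886) = 13 bits


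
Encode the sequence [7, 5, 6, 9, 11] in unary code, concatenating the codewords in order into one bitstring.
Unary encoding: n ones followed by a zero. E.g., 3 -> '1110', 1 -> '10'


Encode each number as n ones followed by a terminating 0:
  7 -> 11111110 (8 bits)
  5 -> 111110 (6 bits)
  6 -> 1111110 (7 bits)
  9 -> 1111111110 (10 bits)
  11 -> 111111111110 (12 bits)
Total length = 8 + 6 + 7 + 10 + 12 = 43 bits.

Unary([7, 5, 6, 9, 11]) = 1111111011111011111101111111110111111111110 (43 bits)


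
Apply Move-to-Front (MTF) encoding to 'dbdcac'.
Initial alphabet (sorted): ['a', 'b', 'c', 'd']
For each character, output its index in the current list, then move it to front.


MTF encoding:
'd': index 3 in ['a', 'b', 'c', 'd'] -> ['d', 'a', 'b', 'c']
'b': index 2 in ['d', 'a', 'b', 'c'] -> ['b', 'd', 'a', 'c']
'd': index 1 in ['b', 'd', 'a', 'c'] -> ['d', 'b', 'a', 'c']
'c': index 3 in ['d', 'b', 'a', 'c'] -> ['c', 'd', 'b', 'a']
'a': index 3 in ['c', 'd', 'b', 'a'] -> ['a', 'c', 'd', 'b']
'c': index 1 in ['a', 'c', 'd', 'b'] -> ['c', 'a', 'd', 'b']


Output: [3, 2, 1, 3, 3, 1]


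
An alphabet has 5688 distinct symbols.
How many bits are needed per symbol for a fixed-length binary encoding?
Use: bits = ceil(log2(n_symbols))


log2(5688) = 12.4737
Bracket: 2^12 = 4096 < 5688 <= 2^13 = 8192
So ceil(log2(5688)) = 13

bits = ceil(log2(5688)) = ceil(12.4737) = 13 bits


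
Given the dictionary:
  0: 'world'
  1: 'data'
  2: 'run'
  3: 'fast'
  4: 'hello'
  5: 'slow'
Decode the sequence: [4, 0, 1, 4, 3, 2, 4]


Look up each index in the dictionary:
  4 -> 'hello'
  0 -> 'world'
  1 -> 'data'
  4 -> 'hello'
  3 -> 'fast'
  2 -> 'run'
  4 -> 'hello'

Decoded: "hello world data hello fast run hello"


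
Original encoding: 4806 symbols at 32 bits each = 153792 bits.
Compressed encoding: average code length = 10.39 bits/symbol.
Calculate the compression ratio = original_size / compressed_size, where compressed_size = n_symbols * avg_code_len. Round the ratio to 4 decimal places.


original_size = n_symbols * orig_bits = 4806 * 32 = 153792 bits
compressed_size = n_symbols * avg_code_len = 4806 * 10.39 = 49934.34 bits
ratio = original_size / compressed_size = 153792 / 49934.34 = 3.0799

Compression ratio = 3.0799


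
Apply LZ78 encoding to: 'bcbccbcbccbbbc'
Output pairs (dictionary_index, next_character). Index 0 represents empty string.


LZ78 encoding steps:
Dictionary: {0: ''}
Step 1: w='' (idx 0), next='b' -> output (0, 'b'), add 'b' as idx 1
Step 2: w='' (idx 0), next='c' -> output (0, 'c'), add 'c' as idx 2
Step 3: w='b' (idx 1), next='c' -> output (1, 'c'), add 'bc' as idx 3
Step 4: w='c' (idx 2), next='b' -> output (2, 'b'), add 'cb' as idx 4
Step 5: w='cb' (idx 4), next='c' -> output (4, 'c'), add 'cbc' as idx 5
Step 6: w='cb' (idx 4), next='b' -> output (4, 'b'), add 'cbb' as idx 6
Step 7: w='bc' (idx 3), end of input -> output (3, '')


Encoded: [(0, 'b'), (0, 'c'), (1, 'c'), (2, 'b'), (4, 'c'), (4, 'b'), (3, '')]


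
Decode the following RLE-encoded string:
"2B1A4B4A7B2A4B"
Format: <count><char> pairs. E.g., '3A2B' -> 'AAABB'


Expanding each <count><char> pair:
  2B -> 'BB'
  1A -> 'A'
  4B -> 'BBBB'
  4A -> 'AAAA'
  7B -> 'BBBBBBB'
  2A -> 'AA'
  4B -> 'BBBB'

Decoded = BBABBBBAAAABBBBBBBAABBBB


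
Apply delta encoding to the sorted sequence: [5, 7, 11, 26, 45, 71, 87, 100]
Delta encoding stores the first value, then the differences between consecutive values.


First value: 5
Deltas:
  7 - 5 = 2
  11 - 7 = 4
  26 - 11 = 15
  45 - 26 = 19
  71 - 45 = 26
  87 - 71 = 16
  100 - 87 = 13


Delta encoded: [5, 2, 4, 15, 19, 26, 16, 13]


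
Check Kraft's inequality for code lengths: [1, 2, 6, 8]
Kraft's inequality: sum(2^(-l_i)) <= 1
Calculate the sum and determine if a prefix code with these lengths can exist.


Sum = 2^(-1) + 2^(-2) + 2^(-6) + 2^(-8)
    = 0.5 + 0.25 + 0.015625 + 0.00390625
    = 197/256 = 0.76953125
Since 0.76953125 <= 1, Kraft's inequality IS satisfied.
A prefix code with these lengths CAN exist.

Kraft sum = 0.76953125. Satisfied.


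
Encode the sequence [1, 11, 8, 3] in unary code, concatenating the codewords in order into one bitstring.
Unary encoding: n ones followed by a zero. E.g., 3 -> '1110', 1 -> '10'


Encode each number as n ones followed by a terminating 0:
  1 -> 10 (2 bits)
  11 -> 111111111110 (12 bits)
  8 -> 111111110 (9 bits)
  3 -> 1110 (4 bits)
Total length = 2 + 12 + 9 + 4 = 27 bits.

Unary([1, 11, 8, 3]) = 101111111111101111111101110 (27 bits)


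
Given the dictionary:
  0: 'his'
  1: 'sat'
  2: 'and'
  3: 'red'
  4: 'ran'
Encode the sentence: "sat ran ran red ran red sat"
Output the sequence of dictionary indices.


Look up each word in the dictionary:
  'sat' -> 1
  'ran' -> 4
  'ran' -> 4
  'red' -> 3
  'ran' -> 4
  'red' -> 3
  'sat' -> 1

Encoded: [1, 4, 4, 3, 4, 3, 1]


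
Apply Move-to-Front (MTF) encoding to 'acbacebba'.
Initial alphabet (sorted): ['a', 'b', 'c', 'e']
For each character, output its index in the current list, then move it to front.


MTF encoding:
'a': index 0 in ['a', 'b', 'c', 'e'] -> ['a', 'b', 'c', 'e']
'c': index 2 in ['a', 'b', 'c', 'e'] -> ['c', 'a', 'b', 'e']
'b': index 2 in ['c', 'a', 'b', 'e'] -> ['b', 'c', 'a', 'e']
'a': index 2 in ['b', 'c', 'a', 'e'] -> ['a', 'b', 'c', 'e']
'c': index 2 in ['a', 'b', 'c', 'e'] -> ['c', 'a', 'b', 'e']
'e': index 3 in ['c', 'a', 'b', 'e'] -> ['e', 'c', 'a', 'b']
'b': index 3 in ['e', 'c', 'a', 'b'] -> ['b', 'e', 'c', 'a']
'b': index 0 in ['b', 'e', 'c', 'a'] -> ['b', 'e', 'c', 'a']
'a': index 3 in ['b', 'e', 'c', 'a'] -> ['a', 'b', 'e', 'c']


Output: [0, 2, 2, 2, 2, 3, 3, 0, 3]


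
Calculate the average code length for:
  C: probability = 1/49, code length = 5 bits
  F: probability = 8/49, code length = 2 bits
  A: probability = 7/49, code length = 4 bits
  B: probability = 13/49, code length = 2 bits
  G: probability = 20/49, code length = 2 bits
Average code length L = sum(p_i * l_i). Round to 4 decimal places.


Weighted contributions p_i * l_i:
  C: (1/49) * 5 = 5/49
  F: (8/49) * 2 = 16/49
  A: (7/49) * 4 = 28/49
  B: (13/49) * 2 = 26/49
  G: (20/49) * 2 = 40/49
Sum = (5 + 16 + 28 + 26 + 40)/49 = 115/49

L = 115/49 = 2.3469 bits/symbol


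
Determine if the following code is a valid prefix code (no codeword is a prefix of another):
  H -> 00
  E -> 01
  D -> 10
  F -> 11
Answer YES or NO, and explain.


Checking each pair (does one codeword prefix another?):
  H='00' vs E='01': no prefix
  H='00' vs D='10': no prefix
  H='00' vs F='11': no prefix
  E='01' vs H='00': no prefix
  E='01' vs D='10': no prefix
  E='01' vs F='11': no prefix
  D='10' vs H='00': no prefix
  D='10' vs E='01': no prefix
  D='10' vs F='11': no prefix
  F='11' vs H='00': no prefix
  F='11' vs E='01': no prefix
  F='11' vs D='10': no prefix
No violation found over all pairs.

YES -- this is a valid prefix code. No codeword is a prefix of any other codeword.


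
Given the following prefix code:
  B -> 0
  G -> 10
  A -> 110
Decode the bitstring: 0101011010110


Decoding step by step:
Bits 0 -> B
Bits 10 -> G
Bits 10 -> G
Bits 110 -> A
Bits 10 -> G
Bits 110 -> A


Decoded message: BGGAGA


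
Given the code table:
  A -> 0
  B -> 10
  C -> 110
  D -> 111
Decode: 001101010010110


Decoding:
0 -> A
0 -> A
110 -> C
10 -> B
10 -> B
0 -> A
10 -> B
110 -> C


Result: AACBBABC


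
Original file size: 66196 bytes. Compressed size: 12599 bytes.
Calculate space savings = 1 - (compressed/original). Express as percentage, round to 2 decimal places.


ratio = compressed/original = 12599/66196 = 0.190329
savings = 1 - ratio = 1 - 0.190329 = 0.809671
as a percentage: 0.809671 * 100 = 80.97%

Space savings = 1 - 12599/66196 = 80.97%


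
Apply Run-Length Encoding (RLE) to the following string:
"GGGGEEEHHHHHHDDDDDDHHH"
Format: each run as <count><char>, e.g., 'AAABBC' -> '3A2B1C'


Scanning runs left to right:
  i=0: run of 'G' x 4 -> '4G'
  i=4: run of 'E' x 3 -> '3E'
  i=7: run of 'H' x 6 -> '6H'
  i=13: run of 'D' x 6 -> '6D'
  i=19: run of 'H' x 3 -> '3H'

RLE = 4G3E6H6D3H


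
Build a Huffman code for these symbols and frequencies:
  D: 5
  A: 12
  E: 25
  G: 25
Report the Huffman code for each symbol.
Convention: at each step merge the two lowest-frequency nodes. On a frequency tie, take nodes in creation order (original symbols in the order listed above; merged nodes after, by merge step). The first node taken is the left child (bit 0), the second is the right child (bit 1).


Huffman tree construction:
Step 1: Merge D(5) + A(12) = 17
Step 2: Merge (D+A)(17) + E(25) = 42
Step 3: Merge G(25) + ((D+A)+E)(42) = 67
Read each symbol's code off the tree from the root (left child = 0, right child = 1).

Codes:
  D: 100 (length 3)
  A: 101 (length 3)
  E: 11 (length 2)
  G: 0 (length 1)
Average code length: 126/67 = 1.8806 bits/symbol


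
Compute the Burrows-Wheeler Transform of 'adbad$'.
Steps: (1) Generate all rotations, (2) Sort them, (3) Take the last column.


Rotations (sorted):
  0: $adbad -> last char: d
  1: ad$adb -> last char: b
  2: adbad$ -> last char: $
  3: bad$ad -> last char: d
  4: d$adba -> last char: a
  5: dbad$a -> last char: a


BWT = db$daa


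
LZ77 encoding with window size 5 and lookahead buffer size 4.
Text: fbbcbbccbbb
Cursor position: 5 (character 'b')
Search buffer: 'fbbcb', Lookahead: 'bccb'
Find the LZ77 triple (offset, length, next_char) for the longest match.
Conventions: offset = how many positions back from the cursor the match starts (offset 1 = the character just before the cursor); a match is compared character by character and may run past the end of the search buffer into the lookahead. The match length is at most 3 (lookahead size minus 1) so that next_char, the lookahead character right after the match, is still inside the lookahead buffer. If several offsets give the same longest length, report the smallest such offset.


Try each offset into the search buffer:
  offset=1 (pos 4, char 'b'): match length 1
  offset=2 (pos 3, char 'c'): match length 0
  offset=3 (pos 2, char 'b'): match length 2
  offset=4 (pos 1, char 'b'): match length 1
  offset=5 (pos 0, char 'f'): match length 0
Longest match has length 2 at offset 3.
next_char = character at position 5 + 2 = 7 -> 'c'

Best match: offset=3, length=2 (matching 'bc' starting at position 2)
LZ77 triple: (3, 2, 'c')


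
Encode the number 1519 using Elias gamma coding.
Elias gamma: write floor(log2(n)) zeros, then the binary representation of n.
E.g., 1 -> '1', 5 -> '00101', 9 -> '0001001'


num_bits = floor(log2(1519)) + 1 = 11
leading_zeros = num_bits - 1 = 10
binary(1519) = 10111101111

Elias gamma(1519) = '0000000000' + '10111101111' = 000000000010111101111 (21 bits)


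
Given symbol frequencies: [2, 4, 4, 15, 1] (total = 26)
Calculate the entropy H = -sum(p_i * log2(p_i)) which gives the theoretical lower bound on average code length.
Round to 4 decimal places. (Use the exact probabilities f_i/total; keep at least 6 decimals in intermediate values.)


Per-symbol terms -p_i * log2(p_i) with p_i = f_i/26:
  p = 2/26 = 0.076923: log2(p) = -3.700440, -p*log2(p) = 0.284649
  p = 4/26 = 0.153846: log2(p) = -2.700440, -p*log2(p) = 0.415452
  p = 4/26 = 0.153846: log2(p) = -2.700440, -p*log2(p) = 0.415452
  p = 15/26 = 0.576923: log2(p) = -0.793549, -p*log2(p) = 0.457817
  p = 1/26 = 0.038462: log2(p) = -4.700440, -p*log2(p) = 0.180786
H = 0.284649 + 0.415452 + 0.415452 + 0.457817 + 0.180786 = 1.754156

H = 1.7542 bits/symbol


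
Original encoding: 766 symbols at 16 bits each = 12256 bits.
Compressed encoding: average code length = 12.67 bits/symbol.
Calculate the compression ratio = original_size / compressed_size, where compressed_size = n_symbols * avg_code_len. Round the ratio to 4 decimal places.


original_size = n_symbols * orig_bits = 766 * 16 = 12256 bits
compressed_size = n_symbols * avg_code_len = 766 * 12.67 = 9705.22 bits
ratio = original_size / compressed_size = 12256 / 9705.22 = 1.2628

Compression ratio = 1.2628
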